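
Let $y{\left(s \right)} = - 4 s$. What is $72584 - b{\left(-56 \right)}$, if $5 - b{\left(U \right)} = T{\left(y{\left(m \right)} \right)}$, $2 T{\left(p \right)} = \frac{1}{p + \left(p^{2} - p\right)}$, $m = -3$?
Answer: $\frac{20902753}{288} \approx 72579.0$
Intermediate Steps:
$T{\left(p \right)} = \frac{1}{2 p^{2}}$ ($T{\left(p \right)} = \frac{1}{2 \left(p + \left(p^{2} - p\right)\right)} = \frac{1}{2 p^{2}}$)
$b{\left(U \right)} = \frac{1439}{288}$ ($b{\left(U \right)} = 5 - \frac{1}{2 \cdot 144} = 5 - \frac{1}{2} \cdot \frac{1}{144} = 5 - \frac{1}{288} = \frac{1439}{288}$)
$72584 - b{\left(-56 \right)} = 72584 - \frac{1439}{288} = \frac{20902753}{288}$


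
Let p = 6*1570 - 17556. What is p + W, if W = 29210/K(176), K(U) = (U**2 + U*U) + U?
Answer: -252722099/31064 ≈ -8135.5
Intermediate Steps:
K(U) = U + 2*U**2 (K(U) = (U**2 + U**2) + U = 2*U**2 + U = U + 2*U**2)
W = 14605/31064 (W = 29210/((176*(1 + 2*176))) = 29210/((176*(1 + 352))) = 29210/((176*353)) = 29210/62128 = 29210*(1/62128) = 14605/31064 ≈ 0.47016)
p = -8136 (p = 9420 - 17556 = -8136)
p + W = -8136 + 14605/31064 = -252722099/31064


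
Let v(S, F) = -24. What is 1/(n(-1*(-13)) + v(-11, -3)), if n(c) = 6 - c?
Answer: -1/31 ≈ -0.032258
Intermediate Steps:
1/(n(-1*(-13)) + v(-11, -3)) = 1/((6 - (-1)*(-13)) - 24) = 1/((6 - 1*13) - 24) = 1/((6 - 13) - 24) = 1/(-7 - 24) = 1/(-31) = -1/31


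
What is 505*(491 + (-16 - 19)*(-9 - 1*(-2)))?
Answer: 371680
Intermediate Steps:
505*(491 + (-16 - 19)*(-9 - 1*(-2))) = 505*(491 - 35*(-9 + 2)) = 505*(491 - 35*(-7)) = 505*(491 + 245) = 505*736 = 371680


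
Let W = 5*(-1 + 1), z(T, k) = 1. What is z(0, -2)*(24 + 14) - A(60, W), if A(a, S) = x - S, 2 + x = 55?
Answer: -15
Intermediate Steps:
x = 53 (x = -2 + 55 = 53)
W = 0 (W = 5*0 = 0)
A(a, S) = 53 - S
z(0, -2)*(24 + 14) - A(60, W) = 1*(24 + 14) - (53 - 1*0) = 1*38 - (53 + 0) = 38 - 1*53 = 38 - 53 = -15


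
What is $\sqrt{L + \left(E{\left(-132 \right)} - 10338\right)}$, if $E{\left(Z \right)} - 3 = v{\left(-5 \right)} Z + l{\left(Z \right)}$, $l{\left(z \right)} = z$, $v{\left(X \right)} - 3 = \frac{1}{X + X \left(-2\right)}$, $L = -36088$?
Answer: $\frac{i \sqrt{1174435}}{5} \approx 216.74 i$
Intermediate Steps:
$v{\left(X \right)} = 3 - \frac{1}{X}$ ($v{\left(X \right)} = 3 + \frac{1}{X + X \left(-2\right)} = 3 + \frac{1}{X - 2 X} = 3 + \frac{1}{\left(-1\right) X} = 3 - \frac{1}{X}$)
$E{\left(Z \right)} = 3 + \frac{21 Z}{5}$ ($E{\left(Z \right)} = 3 + \left(\left(3 - \frac{1}{-5}\right) Z + Z\right) = 3 + \left(\left(3 - - \frac{1}{5}\right) Z + Z\right) = 3 + \left(\left(3 + \frac{1}{5}\right) Z + Z\right) = 3 + \left(\frac{16 Z}{5} + Z\right) = 3 + \frac{21 Z}{5}$)
$\sqrt{L + \left(E{\left(-132 \right)} - 10338\right)} = \sqrt{-36088 + \left(\left(3 + \frac{21}{5} \left(-132\right)\right) - 10338\right)} = \sqrt{-36088 + \left(\left(3 - \frac{2772}{5}\right) - 10338\right)} = \sqrt{-36088 - \frac{54447}{5}} = \sqrt{- \frac{234887}{5}} = \frac{i \sqrt{1174435}}{5}$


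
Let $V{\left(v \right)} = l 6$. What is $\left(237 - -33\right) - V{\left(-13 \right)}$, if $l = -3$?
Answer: $288$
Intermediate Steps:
$V{\left(v \right)} = -18$ ($V{\left(v \right)} = \left(-3\right) 6 = -18$)
$\left(237 - -33\right) - V{\left(-13 \right)} = \left(237 - -33\right) - -18 = \left(237 + \left(-88 + 121\right)\right) + 18 = \left(237 + 33\right) + 18 = 270 + 18 = 288$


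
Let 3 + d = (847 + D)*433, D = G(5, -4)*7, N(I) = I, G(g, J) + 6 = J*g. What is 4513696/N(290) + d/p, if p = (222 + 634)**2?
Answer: 826857763859/53123360 ≈ 15565.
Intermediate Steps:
G(g, J) = -6 + J*g
p = 732736 (p = 856**2 = 732736)
D = -182 (D = (-6 - 4*5)*7 = (-6 - 20)*7 = -26*7 = -182)
d = 287942 (d = -3 + (847 - 182)*433 = -3 + 665*433 = -3 + 287945 = 287942)
4513696/N(290) + d/p = 4513696/290 + 287942/732736 = 4513696*(1/290) + 287942*(1/732736) = 2256848/145 + 143971/366368 = 826857763859/53123360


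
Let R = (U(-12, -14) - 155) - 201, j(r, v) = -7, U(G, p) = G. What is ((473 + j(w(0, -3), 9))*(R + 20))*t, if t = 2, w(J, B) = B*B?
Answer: -324336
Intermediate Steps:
w(J, B) = B²
R = -368 (R = (-12 - 155) - 201 = -167 - 201 = -368)
((473 + j(w(0, -3), 9))*(R + 20))*t = ((473 - 7)*(-368 + 20))*2 = (466*(-348))*2 = -162168*2 = -324336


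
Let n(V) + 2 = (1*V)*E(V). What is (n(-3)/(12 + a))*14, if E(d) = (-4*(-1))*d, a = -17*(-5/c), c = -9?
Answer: 4284/23 ≈ 186.26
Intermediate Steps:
a = -85/9 (a = -17/((-9/(-5))) = -17/((-9*(-⅕))) = -17/9/5 = -17*5/9 = -85/9 ≈ -9.4444)
E(d) = 4*d
n(V) = -2 + 4*V² (n(V) = -2 + (1*V)*(4*V) = -2 + V*(4*V) = -2 + 4*V²)
(n(-3)/(12 + a))*14 = ((-2 + 4*(-3)²)/(12 - 85/9))*14 = ((-2 + 4*9)/(23/9))*14 = ((-2 + 36)*(9/23))*14 = (34*(9/23))*14 = (306/23)*14 = 4284/23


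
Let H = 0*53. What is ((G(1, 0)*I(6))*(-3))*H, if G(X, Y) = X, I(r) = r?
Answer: 0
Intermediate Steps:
H = 0
((G(1, 0)*I(6))*(-3))*H = ((1*6)*(-3))*0 = (6*(-3))*0 = -18*0 = 0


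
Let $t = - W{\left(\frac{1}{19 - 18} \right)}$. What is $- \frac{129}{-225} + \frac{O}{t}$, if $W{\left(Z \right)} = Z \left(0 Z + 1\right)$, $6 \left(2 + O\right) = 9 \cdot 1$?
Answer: $\frac{161}{150} \approx 1.0733$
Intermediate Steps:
$O = - \frac{1}{2}$ ($O = -2 + \frac{9 \cdot 1}{6} = -2 + \frac{1}{6} \cdot 9 = -2 + \frac{3}{2} = - \frac{1}{2} \approx -0.5$)
$W{\left(Z \right)} = Z$ ($W{\left(Z \right)} = Z \left(0 + 1\right) = Z 1 = Z$)
$t = -1$ ($t = - \frac{1}{19 - 18} = - 1^{-1} = \left(-1\right) 1 = -1$)
$- \frac{129}{-225} + \frac{O}{t} = - \frac{129}{-225} - \frac{1}{2 \left(-1\right)} = \left(-129\right) \left(- \frac{1}{225}\right) - - \frac{1}{2} = \frac{43}{75} + \frac{1}{2} = \frac{161}{150}$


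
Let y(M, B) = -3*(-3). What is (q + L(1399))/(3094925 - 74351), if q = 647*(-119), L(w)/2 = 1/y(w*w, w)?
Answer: -692935/27185166 ≈ -0.025489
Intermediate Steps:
y(M, B) = 9
L(w) = 2/9
q = -76993
(q + L(1399))/(3094925 - 74351) = (-76993 + 2/9)/(3094925 - 74351) = -692935/9/3020574 = -692935/9*1/3020574 = -692935/27185166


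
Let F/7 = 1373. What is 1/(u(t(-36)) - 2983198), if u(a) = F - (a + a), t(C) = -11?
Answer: -1/2973565 ≈ -3.3630e-7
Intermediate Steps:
F = 9611 (F = 7*1373 = 9611)
u(a) = 9611 - 2*a (u(a) = 9611 - (a + a) = 9611 - 2*a)
1/(u(t(-36)) - 2983198) = 1/((9611 - 2*(-11)) - 2983198) = 1/((9611 + 22) - 2983198) = 1/(9633 - 2983198) = 1/(-2973565) = -1/2973565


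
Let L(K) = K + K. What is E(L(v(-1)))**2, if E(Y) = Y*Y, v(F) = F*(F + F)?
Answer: 256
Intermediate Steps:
v(F) = 2*F**2 (v(F) = F*(2*F) = 2*F**2)
L(K) = 2*K
E(Y) = Y**2
E(L(v(-1)))**2 = ((2*(2*(-1)**2))**2)**2 = ((2*(2*1))**2)**2 = ((2*2)**2)**2 = (4**2)**2 = 16**2 = 256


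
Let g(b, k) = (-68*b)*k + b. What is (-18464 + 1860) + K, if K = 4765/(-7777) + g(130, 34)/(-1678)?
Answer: -107175265192/6524903 ≈ -16426.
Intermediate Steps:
g(b, k) = b - 68*b*k (g(b, k) = -68*b*k + b = b - 68*b*k)
K = 1164224220/6524903 (K = 4765/(-7777) + (130*(1 - 68*34))/(-1678) = 4765*(-1/7777) + (130*(1 - 2312))*(-1/1678) = -4765/7777 + (130*(-2311))*(-1/1678) = -4765/7777 - 300430*(-1/1678) = -4765/7777 + 150215/839 = 1164224220/6524903 ≈ 178.43)
(-18464 + 1860) + K = (-18464 + 1860) + 1164224220/6524903 = -16604 + 1164224220/6524903 = -107175265192/6524903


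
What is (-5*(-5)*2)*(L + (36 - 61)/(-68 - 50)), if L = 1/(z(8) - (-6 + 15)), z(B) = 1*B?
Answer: -2325/59 ≈ -39.407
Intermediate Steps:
z(B) = B
L = -1 (L = 1/(8 - (-6 + 15)) = 1/(8 - 1*9) = 1/(8 - 9) = 1/(-1) = -1)
(-5*(-5)*2)*(L + (36 - 61)/(-68 - 50)) = (-5*(-5)*2)*(-1 + (36 - 61)/(-68 - 50)) = (25*2)*(-1 - 25/(-118)) = 50*(-1 - 25*(-1/118)) = 50*(-1 + 25/118) = 50*(-93/118) = -2325/59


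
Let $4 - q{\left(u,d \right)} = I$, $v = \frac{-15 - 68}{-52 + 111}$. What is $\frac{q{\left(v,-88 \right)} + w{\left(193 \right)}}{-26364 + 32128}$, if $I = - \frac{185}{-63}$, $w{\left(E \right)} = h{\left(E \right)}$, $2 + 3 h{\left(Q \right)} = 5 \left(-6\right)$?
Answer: $- \frac{55}{33012} \approx -0.0016661$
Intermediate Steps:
$h{\left(Q \right)} = - \frac{32}{3}$ ($h{\left(Q \right)} = - \frac{2}{3} + \frac{5 \left(-6\right)}{3} = - \frac{2}{3} + \frac{1}{3} \left(-30\right) = - \frac{2}{3} - 10 = - \frac{32}{3}$)
$w{\left(E \right)} = - \frac{32}{3}$
$I = \frac{185}{63}$ ($I = \left(-185\right) \left(- \frac{1}{63}\right) = \frac{185}{63} \approx 2.9365$)
$v = - \frac{83}{59} \approx -1.4068$
$q{\left(u,d \right)} = \frac{67}{63}$ ($q{\left(u,d \right)} = 4 - \frac{185}{63} = \frac{67}{63}$)
$\frac{q{\left(v,-88 \right)} + w{\left(193 \right)}}{-26364 + 32128} = \frac{\frac{67}{63} - \frac{32}{3}}{-26364 + 32128} = - \frac{605}{63 \cdot 5764} = \left(- \frac{605}{63}\right) \frac{1}{5764} = - \frac{55}{33012}$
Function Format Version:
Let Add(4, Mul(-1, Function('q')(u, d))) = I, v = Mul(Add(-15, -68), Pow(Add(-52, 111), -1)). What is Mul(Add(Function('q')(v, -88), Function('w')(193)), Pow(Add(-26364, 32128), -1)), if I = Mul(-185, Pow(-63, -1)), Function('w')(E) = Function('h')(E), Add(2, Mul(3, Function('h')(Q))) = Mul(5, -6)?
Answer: Rational(-55, 33012) ≈ -0.0016661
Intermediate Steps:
Function('h')(Q) = Rational(-32, 3) (Function('h')(Q) = Add(Rational(-2, 3), Mul(Rational(1, 3), Mul(5, -6))) = Add(Rational(-2, 3), Mul(Rational(1, 3), -30)) = Add(Rational(-2, 3), -10) = Rational(-32, 3))
Function('w')(E) = Rational(-32, 3)
I = Rational(185, 63) (I = Mul(-185, Rational(-1, 63)) = Rational(185, 63) ≈ 2.9365)
v = Rational(-83, 59) (v = Mul(-83, Pow(59, -1)) = Mul(-83, Rational(1, 59)) = Rational(-83, 59) ≈ -1.4068)
Function('q')(u, d) = Rational(67, 63) (Function('q')(u, d) = Add(4, Mul(-1, Rational(185, 63))) = Add(4, Rational(-185, 63)) = Rational(67, 63))
Mul(Add(Function('q')(v, -88), Function('w')(193)), Pow(Add(-26364, 32128), -1)) = Mul(Add(Rational(67, 63), Rational(-32, 3)), Pow(Add(-26364, 32128), -1)) = Mul(Rational(-605, 63), Pow(5764, -1)) = Mul(Rational(-605, 63), Rational(1, 5764)) = Rational(-55, 33012)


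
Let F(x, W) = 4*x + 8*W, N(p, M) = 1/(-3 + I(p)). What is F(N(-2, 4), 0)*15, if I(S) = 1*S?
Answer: -12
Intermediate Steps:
I(S) = S
N(p, M) = 1/(-3 + p)
F(N(-2, 4), 0)*15 = (4/(-3 - 2) + 8*0)*15 = (4/(-5) + 0)*15 = (4*(-⅕) + 0)*15 = (-⅘ + 0)*15 = -⅘*15 = -12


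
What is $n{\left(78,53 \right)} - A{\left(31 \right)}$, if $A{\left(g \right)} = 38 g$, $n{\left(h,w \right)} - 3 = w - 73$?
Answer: $-1195$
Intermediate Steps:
$n{\left(h,w \right)} = -70 + w$ ($n{\left(h,w \right)} = 3 + \left(w - 73\right) = 3 + \left(-73 + w\right) = -70 + w$)
$n{\left(78,53 \right)} - A{\left(31 \right)} = \left(-70 + 53\right) - 38 \cdot 31 = -17 - 1178 = -1195$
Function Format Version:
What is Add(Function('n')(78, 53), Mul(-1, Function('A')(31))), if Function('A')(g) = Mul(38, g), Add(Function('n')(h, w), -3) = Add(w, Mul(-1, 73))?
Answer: -1195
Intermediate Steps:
Function('n')(h, w) = Add(-70, w) (Function('n')(h, w) = Add(3, Add(w, Mul(-1, 73))) = Add(3, Add(w, -73)) = Add(3, Add(-73, w)) = Add(-70, w))
Add(Function('n')(78, 53), Mul(-1, Function('A')(31))) = Add(Add(-70, 53), Mul(-1, Mul(38, 31))) = Add(-17, Mul(-1, 1178)) = Add(-17, -1178) = -1195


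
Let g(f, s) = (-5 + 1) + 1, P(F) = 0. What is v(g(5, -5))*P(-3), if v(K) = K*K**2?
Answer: 0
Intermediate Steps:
g(f, s) = -3 (g(f, s) = -4 + 1 = -3)
v(K) = K**3
v(g(5, -5))*P(-3) = (-3)**3*0 = -27*0 = 0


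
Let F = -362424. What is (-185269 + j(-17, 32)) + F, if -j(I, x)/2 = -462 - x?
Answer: -546705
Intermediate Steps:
j(I, x) = 924 + 2*x (j(I, x) = -2*(-462 - x) = 924 + 2*x)
(-185269 + j(-17, 32)) + F = (-185269 + (924 + 2*32)) - 362424 = (-185269 + (924 + 64)) - 362424 = (-185269 + 988) - 362424 = -184281 - 362424 = -546705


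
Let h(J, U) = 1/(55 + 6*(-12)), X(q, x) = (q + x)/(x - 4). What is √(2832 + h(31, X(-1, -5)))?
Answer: √818431/17 ≈ 53.216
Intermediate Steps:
X(q, x) = (q + x)/(-4 + x)
h(J, U) = -1/17 (h(J, U) = 1/(55 - 72) = 1/(-17) = -1/17)
√(2832 + h(31, X(-1, -5))) = √(2832 - 1/17) = √(48143/17) = √818431/17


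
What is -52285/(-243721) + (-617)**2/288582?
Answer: 107870413639/70333493622 ≈ 1.5337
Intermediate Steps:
-52285/(-243721) + (-617)**2/288582 = -52285*(-1/243721) + 380689*(1/288582) = 52285/243721 + 380689/288582 = 107870413639/70333493622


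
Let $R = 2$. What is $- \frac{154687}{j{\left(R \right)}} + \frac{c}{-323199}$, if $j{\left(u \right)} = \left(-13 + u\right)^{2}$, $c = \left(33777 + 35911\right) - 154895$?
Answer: $- \frac{49984373666}{39107079} \approx -1278.1$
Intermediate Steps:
$c = -85207$ ($c = 69688 - 154895 = -85207$)
$- \frac{154687}{j{\left(R \right)}} + \frac{c}{-323199} = - \frac{154687}{\left(-13 + 2\right)^{2}} - \frac{85207}{-323199} = - \frac{154687}{\left(-11\right)^{2}} - - \frac{85207}{323199} = - \frac{154687}{121} + \frac{85207}{323199} = - \frac{49984373666}{39107079}$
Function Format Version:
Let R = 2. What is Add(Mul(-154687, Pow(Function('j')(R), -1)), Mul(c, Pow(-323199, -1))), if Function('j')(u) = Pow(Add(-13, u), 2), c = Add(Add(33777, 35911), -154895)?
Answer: Rational(-49984373666, 39107079) ≈ -1278.1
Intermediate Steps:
c = -85207 (c = Add(69688, -154895) = -85207)
Add(Mul(-154687, Pow(Function('j')(R), -1)), Mul(c, Pow(-323199, -1))) = Add(Mul(-154687, Pow(Pow(Add(-13, 2), 2), -1)), Mul(-85207, Pow(-323199, -1))) = Add(Mul(-154687, Pow(Pow(-11, 2), -1)), Mul(-85207, Rational(-1, 323199))) = Add(Mul(-154687, Pow(121, -1)), Rational(85207, 323199)) = Add(Mul(-154687, Rational(1, 121)), Rational(85207, 323199)) = Add(Rational(-154687, 121), Rational(85207, 323199)) = Rational(-49984373666, 39107079)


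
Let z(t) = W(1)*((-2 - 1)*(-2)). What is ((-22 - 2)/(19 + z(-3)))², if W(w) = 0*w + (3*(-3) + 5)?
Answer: 576/25 ≈ 23.040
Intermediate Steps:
W(w) = -4 (W(w) = 0 + (-9 + 5) = 0 - 4 = -4)
z(t) = -24 (z(t) = -4*(-2 - 1)*(-2) = -(-12)*(-2) = -4*6 = -24)
((-22 - 2)/(19 + z(-3)))² = ((-22 - 2)/(19 - 24))² = (-24/(-5))² = (-24*(-⅕))² = (24/5)² = 576/25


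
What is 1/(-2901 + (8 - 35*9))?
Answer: -1/3208 ≈ -0.00031172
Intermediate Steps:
1/(-2901 + (8 - 35*9)) = 1/(-2901 + (8 - 315)) = 1/(-2901 - 307) = 1/(-3208) = -1/3208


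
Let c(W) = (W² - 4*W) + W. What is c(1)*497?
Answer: -994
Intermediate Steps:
c(W) = W² - 3*W
c(1)*497 = (1*(-3 + 1))*497 = (1*(-2))*497 = -2*497 = -994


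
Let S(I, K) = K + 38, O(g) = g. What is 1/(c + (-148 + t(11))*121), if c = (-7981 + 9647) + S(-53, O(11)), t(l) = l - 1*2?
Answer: -1/15104 ≈ -6.6208e-5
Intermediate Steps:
t(l) = -2 + l (t(l) = l - 2 = -2 + l)
S(I, K) = 38 + K
c = 1715 (c = (-7981 + 9647) + (38 + 11) = 1666 + 49 = 1715)
1/(c + (-148 + t(11))*121) = 1/(1715 + (-148 + (-2 + 11))*121) = 1/(1715 + (-148 + 9)*121) = 1/(1715 - 139*121) = 1/(1715 - 16819) = 1/(-15104) = -1/15104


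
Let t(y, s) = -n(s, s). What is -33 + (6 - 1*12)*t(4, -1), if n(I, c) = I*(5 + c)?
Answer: -57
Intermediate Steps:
t(y, s) = -s*(5 + s)
-33 + (6 - 1*12)*t(4, -1) = -33 + (6 - 1*12)*(-1*(-1)*(5 - 1)) = -33 + (6 - 12)*(-1*(-1)*4) = -33 - 6*4 = -33 - 24 = -57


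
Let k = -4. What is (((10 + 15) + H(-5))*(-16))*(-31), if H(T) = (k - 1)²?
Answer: 24800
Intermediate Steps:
H(T) = 25 (H(T) = (-4 - 1)² = (-5)² = 25)
(((10 + 15) + H(-5))*(-16))*(-31) = (((10 + 15) + 25)*(-16))*(-31) = ((25 + 25)*(-16))*(-31) = (50*(-16))*(-31) = -800*(-31) = 24800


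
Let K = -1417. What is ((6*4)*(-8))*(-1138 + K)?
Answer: 490560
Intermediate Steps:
((6*4)*(-8))*(-1138 + K) = ((6*4)*(-8))*(-1138 - 1417) = (24*(-8))*(-2555) = -192*(-2555) = 490560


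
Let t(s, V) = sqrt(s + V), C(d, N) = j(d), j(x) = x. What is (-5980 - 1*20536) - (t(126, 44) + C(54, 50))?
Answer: -26570 - sqrt(170) ≈ -26583.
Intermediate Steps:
C(d, N) = d
t(s, V) = sqrt(V + s)
(-5980 - 1*20536) - (t(126, 44) + C(54, 50)) = (-5980 - 1*20536) - (sqrt(44 + 126) + 54) = (-5980 - 20536) - (sqrt(170) + 54) = -26516 - (54 + sqrt(170)) = -26516 + (-54 - sqrt(170)) = -26570 - sqrt(170)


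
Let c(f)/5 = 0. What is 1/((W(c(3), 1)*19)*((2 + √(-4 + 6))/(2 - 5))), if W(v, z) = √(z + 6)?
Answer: -3*√7/133 + 3*√14/266 ≈ -0.017479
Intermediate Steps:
c(f) = 0 (c(f) = 5*0 = 0)
W(v, z) = √(6 + z)
1/((W(c(3), 1)*19)*((2 + √(-4 + 6))/(2 - 5))) = 1/((√(6 + 1)*19)*((2 + √(-4 + 6))/(2 - 5))) = 1/((√7*19)*((2 + √2)/(-3))) = 1/((19*√7)*((2 + √2)*(-⅓))) = 1/((19*√7)*(-⅔ - √2/3)) = 1/(19*√7*(-⅔ - √2/3)) = √7/(133*(-⅔ - √2/3))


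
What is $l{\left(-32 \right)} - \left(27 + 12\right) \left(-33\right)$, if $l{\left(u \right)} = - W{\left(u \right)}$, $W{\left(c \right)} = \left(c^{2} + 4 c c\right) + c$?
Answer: $-3801$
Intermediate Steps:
$W{\left(c \right)} = c + 5 c^{2}$ ($W{\left(c \right)} = \left(c^{2} + 4 c^{2}\right) + c = 5 c^{2} + c = c + 5 c^{2}$)
$l{\left(u \right)} = - u \left(1 + 5 u\right)$
$l{\left(-32 \right)} - \left(27 + 12\right) \left(-33\right) = \left(-1\right) \left(-32\right) \left(1 + 5 \left(-32\right)\right) - \left(27 + 12\right) \left(-33\right) = \left(-1\right) \left(-32\right) \left(1 - 160\right) - 39 \left(-33\right) = \left(-1\right) \left(-32\right) \left(-159\right) - -1287 = -5088 + 1287 = -3801$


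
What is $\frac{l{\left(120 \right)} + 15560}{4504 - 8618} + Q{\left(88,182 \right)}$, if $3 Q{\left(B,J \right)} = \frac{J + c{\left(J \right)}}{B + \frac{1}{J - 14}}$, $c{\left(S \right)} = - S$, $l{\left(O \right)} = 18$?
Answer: $- \frac{7789}{2057} \approx -3.7866$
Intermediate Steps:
$Q{\left(B,J \right)} = 0$ ($Q{\left(B,J \right)} = \frac{\left(J - J\right) \frac{1}{B + \frac{1}{J - 14}}}{3} = \frac{0 \frac{1}{B + \frac{1}{-14 + J}}}{3} = \frac{1}{3} \cdot 0 = 0$)
$\frac{l{\left(120 \right)} + 15560}{4504 - 8618} + Q{\left(88,182 \right)} = \frac{18 + 15560}{4504 - 8618} + 0 = \frac{15578}{-4114} + 0 = 15578 \left(- \frac{1}{4114}\right) + 0 = - \frac{7789}{2057} + 0 = - \frac{7789}{2057}$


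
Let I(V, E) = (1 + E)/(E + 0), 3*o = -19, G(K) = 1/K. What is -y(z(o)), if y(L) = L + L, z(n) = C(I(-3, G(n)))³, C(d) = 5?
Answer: -250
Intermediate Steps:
o = -19/3 (o = (⅓)*(-19) = -19/3 ≈ -6.3333)
I(V, E) = (1 + E)/E
z(n) = 125 (z(n) = 5³ = 125)
y(L) = 2*L
-y(z(o)) = -2*125 = -1*250 = -250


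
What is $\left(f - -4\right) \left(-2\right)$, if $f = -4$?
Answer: $0$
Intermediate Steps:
$\left(f - -4\right) \left(-2\right) = \left(-4 - -4\right) \left(-2\right) = \left(-4 + \left(-2 + 6\right)\right) \left(-2\right) = \left(-4 + 4\right) \left(-2\right) = 0 \left(-2\right) = 0$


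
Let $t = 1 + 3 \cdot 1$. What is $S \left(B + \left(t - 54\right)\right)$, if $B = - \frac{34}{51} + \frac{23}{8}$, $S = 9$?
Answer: $- \frac{3441}{8} \approx -430.13$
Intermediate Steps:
$B = \frac{53}{24}$ ($B = \left(-34\right) \frac{1}{51} + 23 \cdot \frac{1}{8} = - \frac{2}{3} + \frac{23}{8} = \frac{53}{24} \approx 2.2083$)
$t = 4$ ($t = 1 + 3 = 4$)
$S \left(B + \left(t - 54\right)\right) = 9 \left(\frac{53}{24} + \left(4 - 54\right)\right) = 9 \left(\frac{53}{24} - 50\right) = 9 \left(- \frac{1147}{24}\right) = - \frac{3441}{8}$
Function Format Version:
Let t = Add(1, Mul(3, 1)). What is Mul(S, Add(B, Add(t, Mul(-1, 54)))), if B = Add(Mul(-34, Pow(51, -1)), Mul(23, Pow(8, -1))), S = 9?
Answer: Rational(-3441, 8) ≈ -430.13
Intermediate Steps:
B = Rational(53, 24) (B = Add(Mul(-34, Rational(1, 51)), Mul(23, Rational(1, 8))) = Add(Rational(-2, 3), Rational(23, 8)) = Rational(53, 24) ≈ 2.2083)
t = 4 (t = Add(1, 3) = 4)
Mul(S, Add(B, Add(t, Mul(-1, 54)))) = Mul(9, Add(Rational(53, 24), Add(4, Mul(-1, 54)))) = Mul(9, Add(Rational(53, 24), Add(4, -54))) = Mul(9, Add(Rational(53, 24), -50)) = Mul(9, Rational(-1147, 24)) = Rational(-3441, 8)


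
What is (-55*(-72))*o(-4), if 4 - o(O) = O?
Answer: 31680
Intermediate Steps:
o(O) = 4 - O
(-55*(-72))*o(-4) = (-55*(-72))*(4 - 1*(-4)) = 3960*(4 + 4) = 3960*8 = 31680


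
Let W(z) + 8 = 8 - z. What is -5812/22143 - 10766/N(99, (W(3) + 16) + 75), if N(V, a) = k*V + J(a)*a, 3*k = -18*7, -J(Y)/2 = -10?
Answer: 10202471/2413587 ≈ 4.2271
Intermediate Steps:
W(z) = -z (W(z) = -8 + (8 - z) = -z)
J(Y) = 20 (J(Y) = -2*(-10) = 20)
k = -42 (k = (-18*7)/3 = (1/3)*(-126) = -42)
N(V, a) = -42*V + 20*a
-5812/22143 - 10766/N(99, (W(3) + 16) + 75) = -5812/22143 - 10766/(-42*99 + 20*((-1*3 + 16) + 75)) = -5812*1/22143 - 10766/(-4158 + 20*((-3 + 16) + 75)) = -5812/22143 - 10766/(-4158 + 20*(13 + 75)) = -5812/22143 - 10766/(-4158 + 20*88) = -5812/22143 - 10766/(-4158 + 1760) = -5812/22143 - 10766/(-2398) = -5812/22143 - 10766*(-1/2398) = -5812/22143 + 5383/1199 = 10202471/2413587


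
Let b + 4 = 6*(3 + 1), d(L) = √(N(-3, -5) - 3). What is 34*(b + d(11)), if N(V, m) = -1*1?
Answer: 680 + 68*I ≈ 680.0 + 68.0*I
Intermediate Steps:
N(V, m) = -1
d(L) = 2*I (d(L) = √(-1 - 3) = √(-4) = 2*I)
b = 20 (b = -4 + 6*(3 + 1) = -4 + 6*4 = -4 + 24 = 20)
34*(b + d(11)) = 34*(20 + 2*I) = 680 + 68*I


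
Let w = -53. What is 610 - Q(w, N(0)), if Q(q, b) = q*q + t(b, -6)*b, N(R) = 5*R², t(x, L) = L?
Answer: -2199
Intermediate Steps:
Q(q, b) = q² - 6*b (Q(q, b) = q*q - 6*b = q² - 6*b)
610 - Q(w, N(0)) = 610 - ((-53)² - 30*0²) = 610 - (2809 - 30*0) = 610 - (2809 - 6*0) = 610 - (2809 + 0) = 610 - 1*2809 = 610 - 2809 = -2199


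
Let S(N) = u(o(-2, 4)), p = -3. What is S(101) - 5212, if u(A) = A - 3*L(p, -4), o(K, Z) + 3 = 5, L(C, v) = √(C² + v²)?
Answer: -5225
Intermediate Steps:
o(K, Z) = 2 (o(K, Z) = -3 + 5 = 2)
u(A) = -15 + A (u(A) = A - 3*√((-3)² + (-4)²) = A - 3*√(9 + 16) = A - 3*√25 = A - 3*5 = A - 15 = -15 + A)
S(N) = -13 (S(N) = -15 + 2 = -13)
S(101) - 5212 = -13 - 5212 = -5225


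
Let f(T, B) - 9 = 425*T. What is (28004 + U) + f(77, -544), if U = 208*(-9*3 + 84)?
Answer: 72594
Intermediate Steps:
f(T, B) = 9 + 425*T
U = 11856 (U = 208*(-27 + 84) = 208*57 = 11856)
(28004 + U) + f(77, -544) = (28004 + 11856) + (9 + 425*77) = 39860 + (9 + 32725) = 39860 + 32734 = 72594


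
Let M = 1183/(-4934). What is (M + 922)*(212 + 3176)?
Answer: 7704252710/2467 ≈ 3.1229e+6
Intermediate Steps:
M = -1183/4934 (M = 1183*(-1/4934) = -1183/4934 ≈ -0.23976)
(M + 922)*(212 + 3176) = (-1183/4934 + 922)*(212 + 3176) = (4547965/4934)*3388 = 7704252710/2467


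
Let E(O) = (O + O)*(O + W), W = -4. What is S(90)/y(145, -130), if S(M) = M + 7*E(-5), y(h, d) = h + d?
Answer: 48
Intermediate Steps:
E(O) = 2*O*(-4 + O) (E(O) = (O + O)*(O - 4) = (2*O)*(-4 + O) = 2*O*(-4 + O))
y(h, d) = d + h
S(M) = 630 + M (S(M) = M + 7*(2*(-5)*(-4 - 5)) = M + 7*(2*(-5)*(-9)) = M + 7*90 = M + 630 = 630 + M)
S(90)/y(145, -130) = (630 + 90)/(-130 + 145) = 720/15 = 720*(1/15) = 48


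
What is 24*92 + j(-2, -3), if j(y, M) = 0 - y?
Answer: 2210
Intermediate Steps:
j(y, M) = -y
24*92 + j(-2, -3) = 24*92 - 1*(-2) = 2208 + 2 = 2210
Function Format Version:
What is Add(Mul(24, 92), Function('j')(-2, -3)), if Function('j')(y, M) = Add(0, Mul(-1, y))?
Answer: 2210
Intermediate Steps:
Function('j')(y, M) = Mul(-1, y)
Add(Mul(24, 92), Function('j')(-2, -3)) = Add(Mul(24, 92), Mul(-1, -2)) = Add(2208, 2) = 2210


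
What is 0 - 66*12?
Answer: -792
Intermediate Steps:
0 - 66*12 = 0 - 792 = -792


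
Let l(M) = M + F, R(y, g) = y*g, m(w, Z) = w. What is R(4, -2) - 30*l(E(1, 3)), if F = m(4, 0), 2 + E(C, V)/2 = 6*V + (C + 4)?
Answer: -1388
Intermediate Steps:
R(y, g) = g*y
E(C, V) = 4 + 2*C + 12*V (E(C, V) = -4 + 2*(6*V + (C + 4)) = -4 + 2*(6*V + (4 + C)) = -4 + 2*(4 + C + 6*V) = -4 + (8 + 2*C + 12*V) = 4 + 2*C + 12*V)
F = 4
l(M) = 4 + M (l(M) = M + 4 = 4 + M)
R(4, -2) - 30*l(E(1, 3)) = -2*4 - 30*(4 + (4 + 2*1 + 12*3)) = -8 - 30*(4 + (4 + 2 + 36)) = -8 - 30*(4 + 42) = -8 - 30*46 = -8 - 1380 = -1388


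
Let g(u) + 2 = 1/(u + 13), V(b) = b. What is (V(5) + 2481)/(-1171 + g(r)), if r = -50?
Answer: -45991/21701 ≈ -2.1193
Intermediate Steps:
g(u) = -2 + 1/(13 + u) (g(u) = -2 + 1/(u + 13) = -2 + 1/(13 + u))
(V(5) + 2481)/(-1171 + g(r)) = (5 + 2481)/(-1171 + (-25 - 2*(-50))/(13 - 50)) = 2486/(-1171 + (-25 + 100)/(-37)) = 2486/(-1171 - 1/37*75) = 2486/(-1171 - 75/37) = 2486/(-43402/37) = 2486*(-37/43402) = -45991/21701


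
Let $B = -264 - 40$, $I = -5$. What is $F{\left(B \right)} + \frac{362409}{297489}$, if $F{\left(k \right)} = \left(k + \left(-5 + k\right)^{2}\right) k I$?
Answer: $\frac{14345816134323}{99163} \approx 1.4467 \cdot 10^{8}$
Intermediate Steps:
$B = -304$
$F{\left(k \right)} = - 5 k \left(k + \left(-5 + k\right)^{2}\right)$ ($F{\left(k \right)} = \left(k + \left(-5 + k\right)^{2}\right) k \left(-5\right) = k \left(k + \left(-5 + k\right)^{2}\right) \left(-5\right) = - 5 k \left(k + \left(-5 + k\right)^{2}\right)$)
$F{\left(B \right)} + \frac{362409}{297489} = \left(-5\right) \left(-304\right) \left(-304 + \left(-5 - 304\right)^{2}\right) + \frac{362409}{297489} = \left(-5\right) \left(-304\right) \left(-304 + \left(-309\right)^{2}\right) + 362409 \cdot \frac{1}{297489} = \left(-5\right) \left(-304\right) \left(-304 + 95481\right) + \frac{120803}{99163} = \left(-5\right) \left(-304\right) 95177 + \frac{120803}{99163} = 144669040 + \frac{120803}{99163} = \frac{14345816134323}{99163}$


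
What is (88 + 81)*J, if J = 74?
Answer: 12506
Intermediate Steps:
(88 + 81)*J = (88 + 81)*74 = 169*74 = 12506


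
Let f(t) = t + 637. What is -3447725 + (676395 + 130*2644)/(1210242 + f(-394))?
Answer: -834683675302/242097 ≈ -3.4477e+6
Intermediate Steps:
f(t) = 637 + t
-3447725 + (676395 + 130*2644)/(1210242 + f(-394)) = -3447725 + (676395 + 130*2644)/(1210242 + (637 - 394)) = -3447725 + (676395 + 343720)/(1210242 + 243) = -3447725 + 1020115/1210485 = -3447725 + 1020115*(1/1210485) = -3447725 + 204023/242097 = -834683675302/242097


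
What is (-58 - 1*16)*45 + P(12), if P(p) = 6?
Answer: -3324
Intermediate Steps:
(-58 - 1*16)*45 + P(12) = (-58 - 1*16)*45 + 6 = (-58 - 16)*45 + 6 = -74*45 + 6 = -3330 + 6 = -3324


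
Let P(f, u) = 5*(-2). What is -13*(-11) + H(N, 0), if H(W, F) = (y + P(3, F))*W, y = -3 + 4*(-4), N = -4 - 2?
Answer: 317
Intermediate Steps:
P(f, u) = -10
N = -6
y = -19 (y = -3 - 16 = -19)
H(W, F) = -29*W (H(W, F) = (-19 - 10)*W = -29*W)
-13*(-11) + H(N, 0) = -13*(-11) - 29*(-6) = 143 + 174 = 317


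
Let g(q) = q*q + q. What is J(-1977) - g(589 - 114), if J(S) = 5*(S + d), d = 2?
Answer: -235975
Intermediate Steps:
J(S) = 10 + 5*S (J(S) = 5*(S + 2) = 5*(2 + S) = 10 + 5*S)
g(q) = q + q² (g(q) = q² + q = q + q²)
J(-1977) - g(589 - 114) = (10 + 5*(-1977)) - (589 - 114)*(1 + (589 - 114)) = (10 - 9885) - 475*(1 + 475) = -9875 - 475*476 = -9875 - 1*226100 = -9875 - 226100 = -235975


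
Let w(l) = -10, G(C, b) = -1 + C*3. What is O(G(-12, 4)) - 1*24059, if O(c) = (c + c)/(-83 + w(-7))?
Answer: -2237413/93 ≈ -24058.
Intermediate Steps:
G(C, b) = -1 + 3*C
O(c) = -2*c/93 (O(c) = (c + c)/(-83 - 10) = (2*c)/(-93) = (2*c)*(-1/93) = -2*c/93)
O(G(-12, 4)) - 1*24059 = -2*(-1 + 3*(-12))/93 - 1*24059 = -2*(-1 - 36)/93 - 24059 = -2/93*(-37) - 24059 = 74/93 - 24059 = -2237413/93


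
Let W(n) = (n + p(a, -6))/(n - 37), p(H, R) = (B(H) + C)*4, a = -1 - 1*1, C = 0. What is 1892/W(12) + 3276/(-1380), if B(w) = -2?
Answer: -1360148/115 ≈ -11827.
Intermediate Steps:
a = -2 (a = -1 - 1 = -2)
p(H, R) = -8 (p(H, R) = (-2 + 0)*4 = -2*4 = -8)
W(n) = (-8 + n)/(-37 + n) (W(n) = (n - 8)/(n - 37) = (-8 + n)/(-37 + n))
1892/W(12) + 3276/(-1380) = 1892/(((-8 + 12)/(-37 + 12))) + 3276/(-1380) = 1892/((4/(-25))) + 3276*(-1/1380) = 1892/((-1/25*4)) - 273/115 = 1892/(-4/25) - 273/115 = 1892*(-25/4) - 273/115 = -11825 - 273/115 = -1360148/115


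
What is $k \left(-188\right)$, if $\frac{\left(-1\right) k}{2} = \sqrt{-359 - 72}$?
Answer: $376 i \sqrt{431} \approx 7806.0 i$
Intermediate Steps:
$k = - 2 i \sqrt{431}$ ($k = - 2 \sqrt{-359 - 72} = - 2 \sqrt{-431} = - 2 i \sqrt{431} \approx - 41.521 i$)
$k \left(-188\right) = - 2 i \sqrt{431} \left(-188\right) = 376 i \sqrt{431}$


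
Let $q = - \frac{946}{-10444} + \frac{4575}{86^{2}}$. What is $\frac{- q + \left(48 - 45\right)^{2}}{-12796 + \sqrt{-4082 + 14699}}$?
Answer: $- \frac{73167585125}{112918745489323} - \frac{160104125 \sqrt{10617}}{3161724873701044} \approx -0.00065318$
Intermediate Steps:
$q = \frac{13694479}{19310956}$ ($q = \left(-946\right) \left(- \frac{1}{10444}\right) + \frac{4575}{7396} = \frac{473}{5222} + 4575 \cdot \frac{1}{7396} = \frac{473}{5222} + \frac{4575}{7396} = \frac{13694479}{19310956} \approx 0.70916$)
$\frac{- q + \left(48 - 45\right)^{2}}{-12796 + \sqrt{-4082 + 14699}} = \frac{\left(-1\right) \frac{13694479}{19310956} + \left(48 - 45\right)^{2}}{-12796 + \sqrt{-4082 + 14699}} = \frac{- \frac{13694479}{19310956} + 3^{2}}{-12796 + \sqrt{10617}} = \frac{- \frac{13694479}{19310956} + 9}{-12796 + \sqrt{10617}} = \frac{160104125}{19310956 \left(-12796 + \sqrt{10617}\right)}$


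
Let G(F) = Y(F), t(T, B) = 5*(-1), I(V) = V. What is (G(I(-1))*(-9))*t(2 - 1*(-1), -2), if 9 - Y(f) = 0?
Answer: 405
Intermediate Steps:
t(T, B) = -5
Y(f) = 9 (Y(f) = 9 - 1*0 = 9 + 0 = 9)
G(F) = 9
(G(I(-1))*(-9))*t(2 - 1*(-1), -2) = (9*(-9))*(-5) = -81*(-5) = 405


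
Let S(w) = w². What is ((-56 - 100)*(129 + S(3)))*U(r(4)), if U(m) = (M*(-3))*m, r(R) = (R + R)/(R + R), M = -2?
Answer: -129168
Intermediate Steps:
r(R) = 1 (r(R) = (2*R)/((2*R)) = (2*R)*(1/(2*R)) = 1)
U(m) = 6*m (U(m) = (-2*(-3))*m = 6*m)
((-56 - 100)*(129 + S(3)))*U(r(4)) = ((-56 - 100)*(129 + 3²))*(6*1) = -156*(129 + 9)*6 = -156*138*6 = -21528*6 = -129168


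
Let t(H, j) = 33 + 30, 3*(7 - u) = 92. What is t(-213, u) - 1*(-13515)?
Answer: 13578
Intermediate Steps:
u = -71/3 (u = 7 - ⅓*92 = 7 - 92/3 = -71/3 ≈ -23.667)
t(H, j) = 63
t(-213, u) - 1*(-13515) = 63 - 1*(-13515) = 63 + 13515 = 13578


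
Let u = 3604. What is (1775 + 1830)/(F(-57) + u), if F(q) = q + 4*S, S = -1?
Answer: 3605/3543 ≈ 1.0175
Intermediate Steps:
F(q) = -4 + q (F(q) = q + 4*(-1) = q - 4 = -4 + q)
(1775 + 1830)/(F(-57) + u) = (1775 + 1830)/((-4 - 57) + 3604) = 3605/(-61 + 3604) = 3605/3543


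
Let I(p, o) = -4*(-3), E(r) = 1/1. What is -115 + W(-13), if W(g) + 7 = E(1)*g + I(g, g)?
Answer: -123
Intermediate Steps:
E(r) = 1
I(p, o) = 12
W(g) = 5 + g (W(g) = -7 + (1*g + 12) = -7 + (g + 12) = -7 + (12 + g) = 5 + g)
-115 + W(-13) = -115 + (5 - 13) = -115 - 8 = -123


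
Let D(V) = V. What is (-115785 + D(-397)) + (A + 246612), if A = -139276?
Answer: -8846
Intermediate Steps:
(-115785 + D(-397)) + (A + 246612) = (-115785 - 397) + (-139276 + 246612) = -116182 + 107336 = -8846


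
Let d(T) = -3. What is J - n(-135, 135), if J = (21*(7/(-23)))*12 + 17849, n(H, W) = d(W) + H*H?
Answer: -10343/23 ≈ -449.70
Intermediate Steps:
n(H, W) = -3 + H² (n(H, W) = -3 + H*H = -3 + H²)
J = 408763/23 (J = (21*(7*(-1/23)))*12 + 17849 = (21*(-7/23))*12 + 17849 = -147/23*12 + 17849 = -1764/23 + 17849 = 408763/23 ≈ 17772.)
J - n(-135, 135) = 408763/23 - (-3 + (-135)²) = 408763/23 - (-3 + 18225) = 408763/23 - 1*18222 = 408763/23 - 18222 = -10343/23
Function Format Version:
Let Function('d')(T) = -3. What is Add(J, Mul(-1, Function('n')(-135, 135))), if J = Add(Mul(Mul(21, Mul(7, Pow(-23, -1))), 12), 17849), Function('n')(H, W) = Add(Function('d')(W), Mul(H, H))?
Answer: Rational(-10343, 23) ≈ -449.70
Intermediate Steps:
Function('n')(H, W) = Add(-3, Pow(H, 2)) (Function('n')(H, W) = Add(-3, Mul(H, H)) = Add(-3, Pow(H, 2)))
J = Rational(408763, 23) (J = Add(Mul(Mul(21, Mul(7, Rational(-1, 23))), 12), 17849) = Add(Mul(Mul(21, Rational(-7, 23)), 12), 17849) = Add(Mul(Rational(-147, 23), 12), 17849) = Add(Rational(-1764, 23), 17849) = Rational(408763, 23) ≈ 17772.)
Add(J, Mul(-1, Function('n')(-135, 135))) = Add(Rational(408763, 23), Mul(-1, Add(-3, Pow(-135, 2)))) = Add(Rational(408763, 23), Mul(-1, Add(-3, 18225))) = Add(Rational(408763, 23), Mul(-1, 18222)) = Add(Rational(408763, 23), -18222) = Rational(-10343, 23)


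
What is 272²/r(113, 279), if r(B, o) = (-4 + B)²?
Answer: 73984/11881 ≈ 6.2271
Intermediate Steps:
272²/r(113, 279) = 272²/((-4 + 113)²) = 73984/(109²) = 73984/11881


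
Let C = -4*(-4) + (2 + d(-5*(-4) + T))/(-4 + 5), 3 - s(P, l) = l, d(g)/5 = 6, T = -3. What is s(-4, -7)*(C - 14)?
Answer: 340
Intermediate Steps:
d(g) = 30 (d(g) = 5*6 = 30)
s(P, l) = 3 - l
C = 48 (C = -4*(-4) + (2 + 30)/(-4 + 5) = 16 + 32/1 = 16 + 32*1 = 16 + 32 = 48)
s(-4, -7)*(C - 14) = (3 - 1*(-7))*(48 - 14) = (3 + 7)*34 = 10*34 = 340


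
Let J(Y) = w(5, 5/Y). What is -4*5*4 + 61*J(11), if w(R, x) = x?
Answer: -575/11 ≈ -52.273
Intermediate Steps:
J(Y) = 5/Y
-4*5*4 + 61*J(11) = -4*5*4 + 61*(5/11) = -20*4 + 61*(5*(1/11)) = -80 + 61*(5/11) = -80 + 305/11 = -575/11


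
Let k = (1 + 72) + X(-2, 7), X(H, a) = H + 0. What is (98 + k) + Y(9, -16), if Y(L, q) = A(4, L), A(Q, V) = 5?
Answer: 174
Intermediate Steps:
X(H, a) = H
Y(L, q) = 5
k = 71 (k = (1 + 72) - 2 = 73 - 2 = 71)
(98 + k) + Y(9, -16) = (98 + 71) + 5 = 169 + 5 = 174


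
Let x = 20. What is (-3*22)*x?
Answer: -1320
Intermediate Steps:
(-3*22)*x = -3*22*20 = -66*20 = -1320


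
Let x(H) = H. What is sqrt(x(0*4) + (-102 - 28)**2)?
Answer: 130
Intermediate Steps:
sqrt(x(0*4) + (-102 - 28)**2) = sqrt(0*4 + (-102 - 28)**2) = sqrt(0 + (-130)**2) = sqrt(0 + 16900) = sqrt(16900) = 130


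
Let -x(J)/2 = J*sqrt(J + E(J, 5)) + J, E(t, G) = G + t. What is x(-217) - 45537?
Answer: -45103 + 434*I*sqrt(429) ≈ -45103.0 + 8989.1*I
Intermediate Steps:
x(J) = -2*J - 2*J*sqrt(5 + 2*J) (x(J) = -2*(J*sqrt(J + (5 + J)) + J) = -2*(J*sqrt(5 + 2*J) + J) = -2*(J + J*sqrt(5 + 2*J)) = -2*J - 2*J*sqrt(5 + 2*J))
x(-217) - 45537 = -2*(-217)*(1 + sqrt(5 + 2*(-217))) - 45537 = -2*(-217)*(1 + sqrt(5 - 434)) - 45537 = -2*(-217)*(1 + sqrt(-429)) - 45537 = -2*(-217)*(1 + I*sqrt(429)) - 45537 = (434 + 434*I*sqrt(429)) - 45537 = -45103 + 434*I*sqrt(429)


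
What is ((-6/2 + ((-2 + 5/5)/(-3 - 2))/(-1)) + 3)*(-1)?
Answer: ⅕ ≈ 0.20000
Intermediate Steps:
((-6/2 + ((-2 + 5/5)/(-3 - 2))/(-1)) + 3)*(-1) = ((-6*½ + ((-2 + 5*(⅕))/(-5))*(-1)) + 3)*(-1) = ((-3 + ((-2 + 1)*(-⅕))*(-1)) + 3)*(-1) = ((-3 - 1*(-⅕)*(-1)) + 3)*(-1) = ((-3 + (⅕)*(-1)) + 3)*(-1) = ((-3 - ⅕) + 3)*(-1) = (-16/5 + 3)*(-1) = -⅕*(-1) = ⅕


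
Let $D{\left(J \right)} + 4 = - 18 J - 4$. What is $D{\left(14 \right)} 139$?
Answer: $-36140$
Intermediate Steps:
$D{\left(J \right)} = -8 - 18 J$ ($D{\left(J \right)} = -4 - \left(4 + 18 J\right) = -8 - 18 J$)
$D{\left(14 \right)} 139 = \left(-8 - 252\right) 139 = \left(-260\right) 139 = -36140$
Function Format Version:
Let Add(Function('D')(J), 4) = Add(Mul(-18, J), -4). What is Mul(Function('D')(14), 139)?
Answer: -36140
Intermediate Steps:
Function('D')(J) = Add(-8, Mul(-18, J)) (Function('D')(J) = Add(-4, Add(Mul(-18, J), -4)) = Add(-4, Add(-4, Mul(-18, J))) = Add(-8, Mul(-18, J)))
Mul(Function('D')(14), 139) = Mul(Add(-8, Mul(-18, 14)), 139) = Mul(Add(-8, -252), 139) = Mul(-260, 139) = -36140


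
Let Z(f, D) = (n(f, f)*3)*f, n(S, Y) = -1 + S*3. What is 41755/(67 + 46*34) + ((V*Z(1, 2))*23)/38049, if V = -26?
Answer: 75375427/2955139 ≈ 25.507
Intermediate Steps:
n(S, Y) = -1 + 3*S
Z(f, D) = f*(-3 + 9*f) (Z(f, D) = ((-1 + 3*f)*3)*f = (-3 + 9*f)*f = f*(-3 + 9*f))
41755/(67 + 46*34) + ((V*Z(1, 2))*23)/38049 = 41755/(67 + 46*34) + (-78*(-1 + 3*1)*23)/38049 = 41755/(67 + 1564) + (-78*(-1 + 3)*23)*(1/38049) = 41755/1631 + (-78*2*23)*(1/38049) = 41755*(1/1631) + (-26*6*23)*(1/38049) = 5965/233 - 156*23*(1/38049) = 5965/233 - 3588*1/38049 = 5965/233 - 1196/12683 = 75375427/2955139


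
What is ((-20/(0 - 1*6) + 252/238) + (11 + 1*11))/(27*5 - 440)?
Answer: -1346/15555 ≈ -0.086532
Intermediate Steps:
((-20/(0 - 1*6) + 252/238) + (11 + 1*11))/(27*5 - 440) = ((-20/(0 - 6) + 252*(1/238)) + (11 + 11))/(135 - 440) = ((-20/(-6) + 18/17) + 22)/(-305) = ((-20*(-⅙) + 18/17) + 22)*(-1/305) = ((10/3 + 18/17) + 22)*(-1/305) = (224/51 + 22)*(-1/305) = (1346/51)*(-1/305) = -1346/15555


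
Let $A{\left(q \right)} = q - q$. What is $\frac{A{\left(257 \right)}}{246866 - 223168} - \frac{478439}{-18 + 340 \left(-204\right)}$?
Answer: $\frac{478439}{69378} \approx 6.8961$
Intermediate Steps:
$A{\left(q \right)} = 0$
$\frac{A{\left(257 \right)}}{246866 - 223168} - \frac{478439}{-18 + 340 \left(-204\right)} = \frac{0}{246866 - 223168} - \frac{478439}{-18 + 340 \left(-204\right)} = \frac{0}{246866 - 223168} - \frac{478439}{-18 - 69360} = \frac{0}{23698} - \frac{478439}{-69378} = 0 \cdot \frac{1}{23698} - - \frac{478439}{69378} = 0 + \frac{478439}{69378} = \frac{478439}{69378}$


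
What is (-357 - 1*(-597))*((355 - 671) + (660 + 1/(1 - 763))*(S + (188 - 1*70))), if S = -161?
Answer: -874652360/127 ≈ -6.8870e+6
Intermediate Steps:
(-357 - 1*(-597))*((355 - 671) + (660 + 1/(1 - 763))*(S + (188 - 1*70))) = (-357 - 1*(-597))*((355 - 671) + (660 + 1/(1 - 763))*(-161 + (188 - 1*70))) = (-357 + 597)*(-316 + (660 + 1/(-762))*(-161 + (188 - 70))) = 240*(-316 + (660 - 1/762)*(-161 + 118)) = 240*(-316 + (502919/762)*(-43)) = 240*(-316 - 21625517/762) = 240*(-21866309/762) = -874652360/127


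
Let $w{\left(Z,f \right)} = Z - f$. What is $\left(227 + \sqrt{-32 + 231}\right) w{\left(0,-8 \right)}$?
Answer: $1816 + 8 \sqrt{199} \approx 1928.9$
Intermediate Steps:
$\left(227 + \sqrt{-32 + 231}\right) w{\left(0,-8 \right)} = \left(227 + \sqrt{-32 + 231}\right) \left(0 - -8\right) = \left(227 + \sqrt{199}\right) \left(0 + 8\right) = \left(227 + \sqrt{199}\right) 8 = 1816 + 8 \sqrt{199}$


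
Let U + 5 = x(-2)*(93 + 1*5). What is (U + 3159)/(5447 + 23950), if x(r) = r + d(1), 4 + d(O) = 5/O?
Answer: 3056/29397 ≈ 0.10396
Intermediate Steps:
d(O) = -4 + 5/O
x(r) = 1 + r (x(r) = r + (-4 + 5/1) = r + (-4 + 5*1) = r + (-4 + 5) = r + 1 = 1 + r)
U = -103 (U = -5 + (1 - 2)*(93 + 1*5) = -5 - (93 + 5) = -5 - 1*98 = -5 - 98 = -103)
(U + 3159)/(5447 + 23950) = (-103 + 3159)/(5447 + 23950) = 3056/29397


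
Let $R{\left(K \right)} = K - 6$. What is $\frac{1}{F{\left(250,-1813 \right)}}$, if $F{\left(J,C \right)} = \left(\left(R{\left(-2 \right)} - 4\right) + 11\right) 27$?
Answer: $- \frac{1}{27} \approx -0.037037$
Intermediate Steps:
$R{\left(K \right)} = -6 + K$ ($R{\left(K \right)} = K - 6 = -6 + K$)
$F{\left(J,C \right)} = -27$ ($F{\left(J,C \right)} = \left(\left(\left(-6 - 2\right) - 4\right) + 11\right) 27 = \left(\left(-8 - 4\right) + 11\right) 27 = \left(-12 + 11\right) 27 = \left(-1\right) 27 = -27$)
$\frac{1}{F{\left(250,-1813 \right)}} = \frac{1}{-27} = - \frac{1}{27}$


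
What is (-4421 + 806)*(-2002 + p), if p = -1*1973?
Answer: 14369625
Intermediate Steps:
p = -1973
(-4421 + 806)*(-2002 + p) = (-4421 + 806)*(-2002 - 1973) = -3615*(-3975) = 14369625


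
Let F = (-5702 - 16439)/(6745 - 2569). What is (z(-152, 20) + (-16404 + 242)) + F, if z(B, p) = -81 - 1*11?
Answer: -67898845/4176 ≈ -16259.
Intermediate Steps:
z(B, p) = -92 (z(B, p) = -81 - 11 = -92)
F = -22141/4176 ≈ -5.3020
(z(-152, 20) + (-16404 + 242)) + F = (-92 + (-16404 + 242)) - 22141/4176 = (-92 - 16162) - 22141/4176 = -16254 - 22141/4176 = -67898845/4176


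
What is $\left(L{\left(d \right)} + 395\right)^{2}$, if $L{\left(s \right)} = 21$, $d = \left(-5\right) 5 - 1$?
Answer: $173056$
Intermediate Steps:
$d = -26$ ($d = -25 - 1 = -26$)
$\left(L{\left(d \right)} + 395\right)^{2} = \left(21 + 395\right)^{2} = 416^{2} = 173056$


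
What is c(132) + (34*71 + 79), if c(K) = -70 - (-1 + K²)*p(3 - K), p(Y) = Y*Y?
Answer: -289933720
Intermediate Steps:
p(Y) = Y²
c(K) = -70 - (3 - K)²*(-1 + K²) (c(K) = -70 - (-1 + K²)*(3 - K)² = -70 - (3 - K)²*(-1 + K²))
c(132) + (34*71 + 79) = (-70 + (-3 + 132)² - 1*132²*(-3 + 132)²) + (34*71 + 79) = (-70 + 129² - 1*17424*129²) + (2414 + 79) = (-70 + 16641 - 1*17424*16641) + 2493 = (-70 + 16641 - 289952784) + 2493 = -289936213 + 2493 = -289933720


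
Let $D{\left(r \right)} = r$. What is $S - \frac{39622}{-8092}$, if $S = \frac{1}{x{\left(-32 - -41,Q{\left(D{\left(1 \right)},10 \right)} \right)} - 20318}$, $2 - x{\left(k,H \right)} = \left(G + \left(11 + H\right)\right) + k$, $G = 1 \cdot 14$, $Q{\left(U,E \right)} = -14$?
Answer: $\frac{201436225}{41139728} \approx 4.8964$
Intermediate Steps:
$G = 14$
$x{\left(k,H \right)} = -23 - H - k$ ($x{\left(k,H \right)} = 2 - \left(\left(14 + \left(11 + H\right)\right) + k\right) = 2 - \left(\left(25 + H\right) + k\right) = 2 - \left(25 + H + k\right) = -23 - H - k$)
$S = - \frac{1}{20336}$ ($S = \frac{1}{\left(-23 - -14 - \left(-32 - -41\right)\right) - 20318} = \frac{1}{\left(-23 + 14 - \left(-32 + 41\right)\right) - 20318} = \frac{1}{\left(-23 + 14 - 9\right) - 20318} = \frac{1}{-18 - 20318} = \frac{1}{-20336} = - \frac{1}{20336} \approx -4.9174 \cdot 10^{-5}$)
$S - \frac{39622}{-8092} = - \frac{1}{20336} - \frac{39622}{-8092} = - \frac{1}{20336} - 39622 \left(- \frac{1}{8092}\right) = - \frac{1}{20336} - - \frac{19811}{4046} = - \frac{1}{20336} + \frac{19811}{4046} = \frac{201436225}{41139728}$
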